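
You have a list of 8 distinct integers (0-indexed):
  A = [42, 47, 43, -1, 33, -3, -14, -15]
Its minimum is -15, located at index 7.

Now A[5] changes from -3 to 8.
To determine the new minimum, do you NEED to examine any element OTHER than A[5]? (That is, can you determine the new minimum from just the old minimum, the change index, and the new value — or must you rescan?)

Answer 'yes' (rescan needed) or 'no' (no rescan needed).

Answer: no

Derivation:
Old min = -15 at index 7
Change at index 5: -3 -> 8
Index 5 was NOT the min. New min = min(-15, 8). No rescan of other elements needed.
Needs rescan: no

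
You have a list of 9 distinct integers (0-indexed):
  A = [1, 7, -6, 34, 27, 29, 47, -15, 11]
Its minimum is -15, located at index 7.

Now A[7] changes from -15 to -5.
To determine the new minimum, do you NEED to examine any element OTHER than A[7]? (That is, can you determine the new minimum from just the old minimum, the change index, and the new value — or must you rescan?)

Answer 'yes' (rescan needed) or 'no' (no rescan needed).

Answer: yes

Derivation:
Old min = -15 at index 7
Change at index 7: -15 -> -5
Index 7 WAS the min and new value -5 > old min -15. Must rescan other elements to find the new min.
Needs rescan: yes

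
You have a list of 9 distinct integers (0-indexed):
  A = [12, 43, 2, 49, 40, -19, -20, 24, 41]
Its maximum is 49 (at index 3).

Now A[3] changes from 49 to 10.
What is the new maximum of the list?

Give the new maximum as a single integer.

Answer: 43

Derivation:
Old max = 49 (at index 3)
Change: A[3] 49 -> 10
Changed element WAS the max -> may need rescan.
  Max of remaining elements: 43
  New max = max(10, 43) = 43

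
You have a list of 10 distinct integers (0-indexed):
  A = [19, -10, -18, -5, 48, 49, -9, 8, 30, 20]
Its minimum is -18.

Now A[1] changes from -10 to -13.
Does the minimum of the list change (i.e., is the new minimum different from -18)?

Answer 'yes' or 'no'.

Answer: no

Derivation:
Old min = -18
Change: A[1] -10 -> -13
Changed element was NOT the min; min changes only if -13 < -18.
New min = -18; changed? no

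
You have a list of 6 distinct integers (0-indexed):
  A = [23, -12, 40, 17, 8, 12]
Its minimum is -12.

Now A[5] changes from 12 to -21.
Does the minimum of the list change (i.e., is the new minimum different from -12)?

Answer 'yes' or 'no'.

Answer: yes

Derivation:
Old min = -12
Change: A[5] 12 -> -21
Changed element was NOT the min; min changes only if -21 < -12.
New min = -21; changed? yes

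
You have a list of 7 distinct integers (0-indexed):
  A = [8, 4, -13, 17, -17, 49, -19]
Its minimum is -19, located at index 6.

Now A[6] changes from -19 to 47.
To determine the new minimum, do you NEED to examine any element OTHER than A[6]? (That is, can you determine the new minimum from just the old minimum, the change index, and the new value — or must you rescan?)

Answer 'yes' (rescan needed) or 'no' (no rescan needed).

Old min = -19 at index 6
Change at index 6: -19 -> 47
Index 6 WAS the min and new value 47 > old min -19. Must rescan other elements to find the new min.
Needs rescan: yes

Answer: yes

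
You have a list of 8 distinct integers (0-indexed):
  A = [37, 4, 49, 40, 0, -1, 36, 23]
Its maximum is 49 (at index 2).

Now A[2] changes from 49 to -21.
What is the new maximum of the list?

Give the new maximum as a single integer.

Answer: 40

Derivation:
Old max = 49 (at index 2)
Change: A[2] 49 -> -21
Changed element WAS the max -> may need rescan.
  Max of remaining elements: 40
  New max = max(-21, 40) = 40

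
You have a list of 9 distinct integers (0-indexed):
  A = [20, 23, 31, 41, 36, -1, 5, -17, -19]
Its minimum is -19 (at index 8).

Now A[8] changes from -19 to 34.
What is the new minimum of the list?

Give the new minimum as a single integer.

Answer: -17

Derivation:
Old min = -19 (at index 8)
Change: A[8] -19 -> 34
Changed element WAS the min. Need to check: is 34 still <= all others?
  Min of remaining elements: -17
  New min = min(34, -17) = -17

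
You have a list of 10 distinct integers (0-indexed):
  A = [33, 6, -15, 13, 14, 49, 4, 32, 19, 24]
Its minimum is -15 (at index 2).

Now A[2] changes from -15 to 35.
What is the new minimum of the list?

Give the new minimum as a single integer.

Old min = -15 (at index 2)
Change: A[2] -15 -> 35
Changed element WAS the min. Need to check: is 35 still <= all others?
  Min of remaining elements: 4
  New min = min(35, 4) = 4

Answer: 4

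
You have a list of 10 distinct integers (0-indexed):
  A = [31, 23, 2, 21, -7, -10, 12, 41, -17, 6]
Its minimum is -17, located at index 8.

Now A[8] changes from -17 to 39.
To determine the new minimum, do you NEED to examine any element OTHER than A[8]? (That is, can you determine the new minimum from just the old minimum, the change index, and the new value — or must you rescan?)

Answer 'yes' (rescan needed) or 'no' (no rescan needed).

Old min = -17 at index 8
Change at index 8: -17 -> 39
Index 8 WAS the min and new value 39 > old min -17. Must rescan other elements to find the new min.
Needs rescan: yes

Answer: yes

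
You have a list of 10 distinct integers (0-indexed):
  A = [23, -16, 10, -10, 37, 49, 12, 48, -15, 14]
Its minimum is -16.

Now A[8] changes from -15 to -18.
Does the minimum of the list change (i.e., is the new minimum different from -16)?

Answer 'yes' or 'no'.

Old min = -16
Change: A[8] -15 -> -18
Changed element was NOT the min; min changes only if -18 < -16.
New min = -18; changed? yes

Answer: yes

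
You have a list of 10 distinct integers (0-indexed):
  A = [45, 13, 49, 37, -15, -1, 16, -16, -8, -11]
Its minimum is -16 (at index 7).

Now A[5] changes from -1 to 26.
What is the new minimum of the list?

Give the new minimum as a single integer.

Answer: -16

Derivation:
Old min = -16 (at index 7)
Change: A[5] -1 -> 26
Changed element was NOT the old min.
  New min = min(old_min, new_val) = min(-16, 26) = -16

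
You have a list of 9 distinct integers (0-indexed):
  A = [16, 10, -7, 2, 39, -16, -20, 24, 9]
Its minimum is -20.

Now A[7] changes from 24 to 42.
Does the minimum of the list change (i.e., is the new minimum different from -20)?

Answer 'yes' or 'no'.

Answer: no

Derivation:
Old min = -20
Change: A[7] 24 -> 42
Changed element was NOT the min; min changes only if 42 < -20.
New min = -20; changed? no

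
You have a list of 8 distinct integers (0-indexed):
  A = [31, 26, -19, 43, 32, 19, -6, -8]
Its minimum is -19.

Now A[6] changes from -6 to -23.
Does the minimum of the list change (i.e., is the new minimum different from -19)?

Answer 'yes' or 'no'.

Old min = -19
Change: A[6] -6 -> -23
Changed element was NOT the min; min changes only if -23 < -19.
New min = -23; changed? yes

Answer: yes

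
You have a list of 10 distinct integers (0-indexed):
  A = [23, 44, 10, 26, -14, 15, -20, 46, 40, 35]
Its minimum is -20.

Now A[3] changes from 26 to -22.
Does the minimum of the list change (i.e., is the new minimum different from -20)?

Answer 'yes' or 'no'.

Answer: yes

Derivation:
Old min = -20
Change: A[3] 26 -> -22
Changed element was NOT the min; min changes only if -22 < -20.
New min = -22; changed? yes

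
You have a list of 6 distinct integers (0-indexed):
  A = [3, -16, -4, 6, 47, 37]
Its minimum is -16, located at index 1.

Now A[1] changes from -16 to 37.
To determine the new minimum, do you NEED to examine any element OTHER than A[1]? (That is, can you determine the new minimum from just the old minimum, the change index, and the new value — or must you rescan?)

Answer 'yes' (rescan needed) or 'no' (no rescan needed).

Old min = -16 at index 1
Change at index 1: -16 -> 37
Index 1 WAS the min and new value 37 > old min -16. Must rescan other elements to find the new min.
Needs rescan: yes

Answer: yes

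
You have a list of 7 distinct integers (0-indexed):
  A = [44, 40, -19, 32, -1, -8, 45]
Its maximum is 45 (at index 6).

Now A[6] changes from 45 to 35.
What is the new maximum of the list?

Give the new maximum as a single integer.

Answer: 44

Derivation:
Old max = 45 (at index 6)
Change: A[6] 45 -> 35
Changed element WAS the max -> may need rescan.
  Max of remaining elements: 44
  New max = max(35, 44) = 44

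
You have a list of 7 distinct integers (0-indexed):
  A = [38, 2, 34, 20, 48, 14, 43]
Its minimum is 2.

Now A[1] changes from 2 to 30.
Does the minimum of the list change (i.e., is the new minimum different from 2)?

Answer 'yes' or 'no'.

Old min = 2
Change: A[1] 2 -> 30
Changed element was the min; new min must be rechecked.
New min = 14; changed? yes

Answer: yes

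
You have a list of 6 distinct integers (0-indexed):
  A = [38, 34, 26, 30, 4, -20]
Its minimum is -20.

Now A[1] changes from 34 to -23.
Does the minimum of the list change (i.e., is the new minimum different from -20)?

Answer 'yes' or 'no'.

Answer: yes

Derivation:
Old min = -20
Change: A[1] 34 -> -23
Changed element was NOT the min; min changes only if -23 < -20.
New min = -23; changed? yes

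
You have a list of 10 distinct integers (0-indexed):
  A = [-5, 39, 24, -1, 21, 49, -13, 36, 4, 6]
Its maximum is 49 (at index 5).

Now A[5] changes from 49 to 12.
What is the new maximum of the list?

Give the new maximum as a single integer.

Answer: 39

Derivation:
Old max = 49 (at index 5)
Change: A[5] 49 -> 12
Changed element WAS the max -> may need rescan.
  Max of remaining elements: 39
  New max = max(12, 39) = 39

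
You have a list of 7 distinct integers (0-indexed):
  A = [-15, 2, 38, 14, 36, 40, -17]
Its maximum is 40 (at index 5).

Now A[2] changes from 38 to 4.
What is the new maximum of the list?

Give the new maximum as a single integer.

Answer: 40

Derivation:
Old max = 40 (at index 5)
Change: A[2] 38 -> 4
Changed element was NOT the old max.
  New max = max(old_max, new_val) = max(40, 4) = 40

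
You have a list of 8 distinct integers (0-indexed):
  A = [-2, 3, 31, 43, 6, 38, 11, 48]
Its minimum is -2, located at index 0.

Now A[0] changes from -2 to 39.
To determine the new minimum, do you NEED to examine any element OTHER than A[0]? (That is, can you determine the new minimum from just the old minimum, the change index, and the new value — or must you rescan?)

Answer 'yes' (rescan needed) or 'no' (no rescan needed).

Old min = -2 at index 0
Change at index 0: -2 -> 39
Index 0 WAS the min and new value 39 > old min -2. Must rescan other elements to find the new min.
Needs rescan: yes

Answer: yes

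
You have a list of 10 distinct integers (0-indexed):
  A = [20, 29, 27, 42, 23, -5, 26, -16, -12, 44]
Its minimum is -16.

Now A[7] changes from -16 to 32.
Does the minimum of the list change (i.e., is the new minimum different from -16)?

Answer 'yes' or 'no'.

Answer: yes

Derivation:
Old min = -16
Change: A[7] -16 -> 32
Changed element was the min; new min must be rechecked.
New min = -12; changed? yes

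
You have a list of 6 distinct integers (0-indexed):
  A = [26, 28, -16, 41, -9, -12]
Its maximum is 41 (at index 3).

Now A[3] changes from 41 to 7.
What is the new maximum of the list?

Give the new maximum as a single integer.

Answer: 28

Derivation:
Old max = 41 (at index 3)
Change: A[3] 41 -> 7
Changed element WAS the max -> may need rescan.
  Max of remaining elements: 28
  New max = max(7, 28) = 28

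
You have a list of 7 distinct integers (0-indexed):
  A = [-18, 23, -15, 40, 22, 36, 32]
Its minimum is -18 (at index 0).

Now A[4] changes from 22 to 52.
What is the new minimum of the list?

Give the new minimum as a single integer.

Old min = -18 (at index 0)
Change: A[4] 22 -> 52
Changed element was NOT the old min.
  New min = min(old_min, new_val) = min(-18, 52) = -18

Answer: -18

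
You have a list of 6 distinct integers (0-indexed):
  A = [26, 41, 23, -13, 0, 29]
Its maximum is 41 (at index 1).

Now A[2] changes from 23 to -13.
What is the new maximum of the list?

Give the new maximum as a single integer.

Answer: 41

Derivation:
Old max = 41 (at index 1)
Change: A[2] 23 -> -13
Changed element was NOT the old max.
  New max = max(old_max, new_val) = max(41, -13) = 41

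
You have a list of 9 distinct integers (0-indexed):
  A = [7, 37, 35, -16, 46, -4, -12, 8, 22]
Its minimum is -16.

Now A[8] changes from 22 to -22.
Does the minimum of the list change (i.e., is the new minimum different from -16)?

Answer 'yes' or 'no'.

Answer: yes

Derivation:
Old min = -16
Change: A[8] 22 -> -22
Changed element was NOT the min; min changes only if -22 < -16.
New min = -22; changed? yes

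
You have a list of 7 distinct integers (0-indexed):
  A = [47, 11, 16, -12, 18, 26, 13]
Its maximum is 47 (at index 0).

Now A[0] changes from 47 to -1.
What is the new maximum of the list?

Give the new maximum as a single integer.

Answer: 26

Derivation:
Old max = 47 (at index 0)
Change: A[0] 47 -> -1
Changed element WAS the max -> may need rescan.
  Max of remaining elements: 26
  New max = max(-1, 26) = 26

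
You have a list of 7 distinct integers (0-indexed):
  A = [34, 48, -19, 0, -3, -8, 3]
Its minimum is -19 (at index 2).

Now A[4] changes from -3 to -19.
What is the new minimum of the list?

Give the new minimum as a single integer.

Answer: -19

Derivation:
Old min = -19 (at index 2)
Change: A[4] -3 -> -19
Changed element was NOT the old min.
  New min = min(old_min, new_val) = min(-19, -19) = -19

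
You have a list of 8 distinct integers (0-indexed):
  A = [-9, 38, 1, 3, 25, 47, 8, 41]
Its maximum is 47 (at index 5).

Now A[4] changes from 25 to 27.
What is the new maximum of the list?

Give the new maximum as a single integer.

Answer: 47

Derivation:
Old max = 47 (at index 5)
Change: A[4] 25 -> 27
Changed element was NOT the old max.
  New max = max(old_max, new_val) = max(47, 27) = 47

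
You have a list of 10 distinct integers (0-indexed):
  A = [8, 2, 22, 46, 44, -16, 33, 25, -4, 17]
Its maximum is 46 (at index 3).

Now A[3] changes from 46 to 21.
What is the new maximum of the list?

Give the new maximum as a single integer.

Answer: 44

Derivation:
Old max = 46 (at index 3)
Change: A[3] 46 -> 21
Changed element WAS the max -> may need rescan.
  Max of remaining elements: 44
  New max = max(21, 44) = 44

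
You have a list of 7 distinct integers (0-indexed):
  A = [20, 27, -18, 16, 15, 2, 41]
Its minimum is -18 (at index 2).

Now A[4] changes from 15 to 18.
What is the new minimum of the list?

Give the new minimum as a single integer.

Answer: -18

Derivation:
Old min = -18 (at index 2)
Change: A[4] 15 -> 18
Changed element was NOT the old min.
  New min = min(old_min, new_val) = min(-18, 18) = -18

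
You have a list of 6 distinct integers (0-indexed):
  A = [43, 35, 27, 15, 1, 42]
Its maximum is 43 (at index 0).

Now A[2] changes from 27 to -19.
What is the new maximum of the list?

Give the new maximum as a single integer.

Old max = 43 (at index 0)
Change: A[2] 27 -> -19
Changed element was NOT the old max.
  New max = max(old_max, new_val) = max(43, -19) = 43

Answer: 43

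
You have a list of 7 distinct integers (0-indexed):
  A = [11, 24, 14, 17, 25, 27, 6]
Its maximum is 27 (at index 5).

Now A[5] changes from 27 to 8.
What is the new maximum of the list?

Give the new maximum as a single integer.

Old max = 27 (at index 5)
Change: A[5] 27 -> 8
Changed element WAS the max -> may need rescan.
  Max of remaining elements: 25
  New max = max(8, 25) = 25

Answer: 25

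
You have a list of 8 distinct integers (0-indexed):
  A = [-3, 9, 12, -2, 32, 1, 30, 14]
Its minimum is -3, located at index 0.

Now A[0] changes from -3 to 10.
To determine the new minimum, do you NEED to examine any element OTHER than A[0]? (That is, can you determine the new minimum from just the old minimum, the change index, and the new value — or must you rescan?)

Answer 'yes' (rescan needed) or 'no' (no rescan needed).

Answer: yes

Derivation:
Old min = -3 at index 0
Change at index 0: -3 -> 10
Index 0 WAS the min and new value 10 > old min -3. Must rescan other elements to find the new min.
Needs rescan: yes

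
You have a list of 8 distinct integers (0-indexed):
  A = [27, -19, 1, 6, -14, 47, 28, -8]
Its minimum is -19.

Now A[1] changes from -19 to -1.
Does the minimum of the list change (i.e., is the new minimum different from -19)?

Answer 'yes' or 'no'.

Old min = -19
Change: A[1] -19 -> -1
Changed element was the min; new min must be rechecked.
New min = -14; changed? yes

Answer: yes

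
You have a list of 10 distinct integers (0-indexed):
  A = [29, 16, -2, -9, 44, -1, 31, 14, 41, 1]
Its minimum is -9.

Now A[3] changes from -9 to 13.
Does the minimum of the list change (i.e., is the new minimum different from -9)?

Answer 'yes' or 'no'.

Answer: yes

Derivation:
Old min = -9
Change: A[3] -9 -> 13
Changed element was the min; new min must be rechecked.
New min = -2; changed? yes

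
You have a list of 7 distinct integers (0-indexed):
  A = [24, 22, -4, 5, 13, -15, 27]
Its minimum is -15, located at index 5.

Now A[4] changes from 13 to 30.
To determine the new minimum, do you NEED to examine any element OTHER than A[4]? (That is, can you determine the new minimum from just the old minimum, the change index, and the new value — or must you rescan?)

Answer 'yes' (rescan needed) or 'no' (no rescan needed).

Old min = -15 at index 5
Change at index 4: 13 -> 30
Index 4 was NOT the min. New min = min(-15, 30). No rescan of other elements needed.
Needs rescan: no

Answer: no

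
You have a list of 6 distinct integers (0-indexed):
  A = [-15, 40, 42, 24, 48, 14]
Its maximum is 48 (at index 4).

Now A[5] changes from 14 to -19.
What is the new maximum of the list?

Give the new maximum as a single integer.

Old max = 48 (at index 4)
Change: A[5] 14 -> -19
Changed element was NOT the old max.
  New max = max(old_max, new_val) = max(48, -19) = 48

Answer: 48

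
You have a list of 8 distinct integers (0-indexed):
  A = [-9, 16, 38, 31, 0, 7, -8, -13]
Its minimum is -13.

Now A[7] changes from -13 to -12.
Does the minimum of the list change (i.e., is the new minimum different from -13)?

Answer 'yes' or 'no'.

Old min = -13
Change: A[7] -13 -> -12
Changed element was the min; new min must be rechecked.
New min = -12; changed? yes

Answer: yes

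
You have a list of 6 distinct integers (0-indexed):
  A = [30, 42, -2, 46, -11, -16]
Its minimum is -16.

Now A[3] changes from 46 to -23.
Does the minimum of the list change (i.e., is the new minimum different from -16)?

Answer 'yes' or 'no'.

Answer: yes

Derivation:
Old min = -16
Change: A[3] 46 -> -23
Changed element was NOT the min; min changes only if -23 < -16.
New min = -23; changed? yes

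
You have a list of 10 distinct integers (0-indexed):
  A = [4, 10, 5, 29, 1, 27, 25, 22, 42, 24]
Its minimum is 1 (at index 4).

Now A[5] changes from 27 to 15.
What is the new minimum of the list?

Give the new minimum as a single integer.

Answer: 1

Derivation:
Old min = 1 (at index 4)
Change: A[5] 27 -> 15
Changed element was NOT the old min.
  New min = min(old_min, new_val) = min(1, 15) = 1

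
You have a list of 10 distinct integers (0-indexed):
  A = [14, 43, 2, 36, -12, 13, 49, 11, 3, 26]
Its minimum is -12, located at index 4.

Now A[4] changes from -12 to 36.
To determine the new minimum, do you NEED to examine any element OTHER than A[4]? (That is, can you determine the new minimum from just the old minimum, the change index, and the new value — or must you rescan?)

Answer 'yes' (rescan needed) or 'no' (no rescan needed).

Old min = -12 at index 4
Change at index 4: -12 -> 36
Index 4 WAS the min and new value 36 > old min -12. Must rescan other elements to find the new min.
Needs rescan: yes

Answer: yes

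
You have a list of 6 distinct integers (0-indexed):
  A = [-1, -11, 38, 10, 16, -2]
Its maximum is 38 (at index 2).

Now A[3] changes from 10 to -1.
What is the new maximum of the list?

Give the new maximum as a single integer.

Answer: 38

Derivation:
Old max = 38 (at index 2)
Change: A[3] 10 -> -1
Changed element was NOT the old max.
  New max = max(old_max, new_val) = max(38, -1) = 38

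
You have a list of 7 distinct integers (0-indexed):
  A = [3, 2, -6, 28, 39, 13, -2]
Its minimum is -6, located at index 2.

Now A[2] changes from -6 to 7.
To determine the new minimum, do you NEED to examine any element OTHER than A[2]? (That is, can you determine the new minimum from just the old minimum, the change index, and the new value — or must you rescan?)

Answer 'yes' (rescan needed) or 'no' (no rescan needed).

Answer: yes

Derivation:
Old min = -6 at index 2
Change at index 2: -6 -> 7
Index 2 WAS the min and new value 7 > old min -6. Must rescan other elements to find the new min.
Needs rescan: yes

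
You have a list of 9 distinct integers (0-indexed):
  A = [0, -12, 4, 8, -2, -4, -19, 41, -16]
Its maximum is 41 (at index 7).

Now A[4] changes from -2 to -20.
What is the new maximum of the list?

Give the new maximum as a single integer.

Answer: 41

Derivation:
Old max = 41 (at index 7)
Change: A[4] -2 -> -20
Changed element was NOT the old max.
  New max = max(old_max, new_val) = max(41, -20) = 41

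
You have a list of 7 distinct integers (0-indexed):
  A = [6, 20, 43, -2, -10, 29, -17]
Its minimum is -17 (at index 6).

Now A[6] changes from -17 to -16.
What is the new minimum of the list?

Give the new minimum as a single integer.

Answer: -16

Derivation:
Old min = -17 (at index 6)
Change: A[6] -17 -> -16
Changed element WAS the min. Need to check: is -16 still <= all others?
  Min of remaining elements: -10
  New min = min(-16, -10) = -16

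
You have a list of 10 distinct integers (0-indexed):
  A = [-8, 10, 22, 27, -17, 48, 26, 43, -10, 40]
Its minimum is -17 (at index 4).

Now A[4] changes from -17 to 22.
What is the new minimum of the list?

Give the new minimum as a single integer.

Answer: -10

Derivation:
Old min = -17 (at index 4)
Change: A[4] -17 -> 22
Changed element WAS the min. Need to check: is 22 still <= all others?
  Min of remaining elements: -10
  New min = min(22, -10) = -10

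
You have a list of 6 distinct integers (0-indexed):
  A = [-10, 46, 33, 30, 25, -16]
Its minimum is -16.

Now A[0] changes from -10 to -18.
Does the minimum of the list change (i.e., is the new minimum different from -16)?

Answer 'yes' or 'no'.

Answer: yes

Derivation:
Old min = -16
Change: A[0] -10 -> -18
Changed element was NOT the min; min changes only if -18 < -16.
New min = -18; changed? yes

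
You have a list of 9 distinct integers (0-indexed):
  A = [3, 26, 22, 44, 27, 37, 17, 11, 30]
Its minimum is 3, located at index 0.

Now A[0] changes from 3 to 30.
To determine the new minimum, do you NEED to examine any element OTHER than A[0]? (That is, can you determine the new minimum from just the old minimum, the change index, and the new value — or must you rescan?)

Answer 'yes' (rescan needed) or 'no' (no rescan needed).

Answer: yes

Derivation:
Old min = 3 at index 0
Change at index 0: 3 -> 30
Index 0 WAS the min and new value 30 > old min 3. Must rescan other elements to find the new min.
Needs rescan: yes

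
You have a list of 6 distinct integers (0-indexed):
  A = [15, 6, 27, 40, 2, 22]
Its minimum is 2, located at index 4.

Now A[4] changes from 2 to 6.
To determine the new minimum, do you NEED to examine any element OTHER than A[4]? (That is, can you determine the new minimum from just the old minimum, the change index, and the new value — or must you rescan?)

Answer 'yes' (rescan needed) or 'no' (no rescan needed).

Answer: yes

Derivation:
Old min = 2 at index 4
Change at index 4: 2 -> 6
Index 4 WAS the min and new value 6 > old min 2. Must rescan other elements to find the new min.
Needs rescan: yes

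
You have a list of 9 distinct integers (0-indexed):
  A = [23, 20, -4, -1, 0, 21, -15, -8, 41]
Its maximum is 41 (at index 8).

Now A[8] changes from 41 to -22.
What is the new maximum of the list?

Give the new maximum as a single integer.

Old max = 41 (at index 8)
Change: A[8] 41 -> -22
Changed element WAS the max -> may need rescan.
  Max of remaining elements: 23
  New max = max(-22, 23) = 23

Answer: 23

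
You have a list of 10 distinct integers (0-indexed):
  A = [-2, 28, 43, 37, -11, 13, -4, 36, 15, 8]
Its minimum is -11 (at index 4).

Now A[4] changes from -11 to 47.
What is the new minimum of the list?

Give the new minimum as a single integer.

Answer: -4

Derivation:
Old min = -11 (at index 4)
Change: A[4] -11 -> 47
Changed element WAS the min. Need to check: is 47 still <= all others?
  Min of remaining elements: -4
  New min = min(47, -4) = -4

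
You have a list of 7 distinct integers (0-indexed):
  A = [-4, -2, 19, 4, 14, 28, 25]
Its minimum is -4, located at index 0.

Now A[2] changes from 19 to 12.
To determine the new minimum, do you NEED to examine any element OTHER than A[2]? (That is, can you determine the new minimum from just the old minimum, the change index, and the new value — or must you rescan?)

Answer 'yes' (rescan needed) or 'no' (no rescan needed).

Answer: no

Derivation:
Old min = -4 at index 0
Change at index 2: 19 -> 12
Index 2 was NOT the min. New min = min(-4, 12). No rescan of other elements needed.
Needs rescan: no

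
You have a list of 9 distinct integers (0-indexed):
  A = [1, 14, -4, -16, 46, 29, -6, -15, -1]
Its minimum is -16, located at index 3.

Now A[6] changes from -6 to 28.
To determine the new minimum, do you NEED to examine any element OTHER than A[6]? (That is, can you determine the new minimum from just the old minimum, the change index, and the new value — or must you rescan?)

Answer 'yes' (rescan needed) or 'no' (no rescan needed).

Old min = -16 at index 3
Change at index 6: -6 -> 28
Index 6 was NOT the min. New min = min(-16, 28). No rescan of other elements needed.
Needs rescan: no

Answer: no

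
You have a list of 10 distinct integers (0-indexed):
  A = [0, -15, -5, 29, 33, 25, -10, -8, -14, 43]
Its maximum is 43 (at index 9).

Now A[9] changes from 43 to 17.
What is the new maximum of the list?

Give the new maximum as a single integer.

Old max = 43 (at index 9)
Change: A[9] 43 -> 17
Changed element WAS the max -> may need rescan.
  Max of remaining elements: 33
  New max = max(17, 33) = 33

Answer: 33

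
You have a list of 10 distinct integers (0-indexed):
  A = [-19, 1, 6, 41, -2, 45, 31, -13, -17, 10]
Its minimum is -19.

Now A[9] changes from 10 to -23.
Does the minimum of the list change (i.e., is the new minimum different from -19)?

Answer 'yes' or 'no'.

Answer: yes

Derivation:
Old min = -19
Change: A[9] 10 -> -23
Changed element was NOT the min; min changes only if -23 < -19.
New min = -23; changed? yes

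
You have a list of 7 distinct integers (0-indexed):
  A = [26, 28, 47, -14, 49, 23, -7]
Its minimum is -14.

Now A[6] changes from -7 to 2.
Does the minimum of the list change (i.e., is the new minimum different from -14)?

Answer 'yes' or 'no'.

Old min = -14
Change: A[6] -7 -> 2
Changed element was NOT the min; min changes only if 2 < -14.
New min = -14; changed? no

Answer: no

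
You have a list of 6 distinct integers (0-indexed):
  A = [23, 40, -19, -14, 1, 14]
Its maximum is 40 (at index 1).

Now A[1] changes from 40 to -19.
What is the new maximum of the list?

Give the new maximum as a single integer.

Old max = 40 (at index 1)
Change: A[1] 40 -> -19
Changed element WAS the max -> may need rescan.
  Max of remaining elements: 23
  New max = max(-19, 23) = 23

Answer: 23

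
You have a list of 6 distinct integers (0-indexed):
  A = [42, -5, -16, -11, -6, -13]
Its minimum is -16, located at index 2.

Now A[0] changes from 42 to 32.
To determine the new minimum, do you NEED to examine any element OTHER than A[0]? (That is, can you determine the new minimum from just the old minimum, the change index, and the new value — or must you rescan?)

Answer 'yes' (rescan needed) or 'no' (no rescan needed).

Answer: no

Derivation:
Old min = -16 at index 2
Change at index 0: 42 -> 32
Index 0 was NOT the min. New min = min(-16, 32). No rescan of other elements needed.
Needs rescan: no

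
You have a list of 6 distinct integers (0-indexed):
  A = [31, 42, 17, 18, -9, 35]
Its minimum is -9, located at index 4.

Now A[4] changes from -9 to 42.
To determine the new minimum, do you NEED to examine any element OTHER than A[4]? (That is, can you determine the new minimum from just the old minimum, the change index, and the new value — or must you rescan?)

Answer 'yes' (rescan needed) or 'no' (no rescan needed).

Answer: yes

Derivation:
Old min = -9 at index 4
Change at index 4: -9 -> 42
Index 4 WAS the min and new value 42 > old min -9. Must rescan other elements to find the new min.
Needs rescan: yes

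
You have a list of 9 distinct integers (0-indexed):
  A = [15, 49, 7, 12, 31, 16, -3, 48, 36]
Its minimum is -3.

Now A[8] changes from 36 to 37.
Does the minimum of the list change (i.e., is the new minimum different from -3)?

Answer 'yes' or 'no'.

Answer: no

Derivation:
Old min = -3
Change: A[8] 36 -> 37
Changed element was NOT the min; min changes only if 37 < -3.
New min = -3; changed? no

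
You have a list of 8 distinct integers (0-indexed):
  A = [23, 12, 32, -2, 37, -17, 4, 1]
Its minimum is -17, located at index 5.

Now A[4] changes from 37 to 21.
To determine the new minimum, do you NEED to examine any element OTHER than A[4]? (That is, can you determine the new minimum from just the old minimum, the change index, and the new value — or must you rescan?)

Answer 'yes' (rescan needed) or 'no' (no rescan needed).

Answer: no

Derivation:
Old min = -17 at index 5
Change at index 4: 37 -> 21
Index 4 was NOT the min. New min = min(-17, 21). No rescan of other elements needed.
Needs rescan: no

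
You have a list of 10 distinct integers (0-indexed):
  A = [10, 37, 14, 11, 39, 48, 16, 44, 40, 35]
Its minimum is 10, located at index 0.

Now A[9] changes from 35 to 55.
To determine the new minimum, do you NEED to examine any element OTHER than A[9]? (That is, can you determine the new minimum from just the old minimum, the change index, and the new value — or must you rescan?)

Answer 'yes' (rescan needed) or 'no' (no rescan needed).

Answer: no

Derivation:
Old min = 10 at index 0
Change at index 9: 35 -> 55
Index 9 was NOT the min. New min = min(10, 55). No rescan of other elements needed.
Needs rescan: no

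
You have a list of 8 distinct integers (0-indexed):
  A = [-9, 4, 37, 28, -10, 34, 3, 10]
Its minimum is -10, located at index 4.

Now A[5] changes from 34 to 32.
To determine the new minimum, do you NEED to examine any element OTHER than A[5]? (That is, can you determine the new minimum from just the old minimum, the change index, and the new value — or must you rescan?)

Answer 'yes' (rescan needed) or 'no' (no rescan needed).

Old min = -10 at index 4
Change at index 5: 34 -> 32
Index 5 was NOT the min. New min = min(-10, 32). No rescan of other elements needed.
Needs rescan: no

Answer: no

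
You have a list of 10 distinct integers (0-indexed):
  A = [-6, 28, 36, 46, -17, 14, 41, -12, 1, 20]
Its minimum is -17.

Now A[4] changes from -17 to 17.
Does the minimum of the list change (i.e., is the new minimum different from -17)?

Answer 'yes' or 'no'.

Old min = -17
Change: A[4] -17 -> 17
Changed element was the min; new min must be rechecked.
New min = -12; changed? yes

Answer: yes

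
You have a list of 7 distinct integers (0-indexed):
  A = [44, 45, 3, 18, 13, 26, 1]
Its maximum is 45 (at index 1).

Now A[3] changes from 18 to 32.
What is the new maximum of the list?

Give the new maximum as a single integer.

Old max = 45 (at index 1)
Change: A[3] 18 -> 32
Changed element was NOT the old max.
  New max = max(old_max, new_val) = max(45, 32) = 45

Answer: 45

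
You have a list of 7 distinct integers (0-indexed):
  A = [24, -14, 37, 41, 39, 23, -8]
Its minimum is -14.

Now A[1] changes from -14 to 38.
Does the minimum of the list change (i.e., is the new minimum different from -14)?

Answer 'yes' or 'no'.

Answer: yes

Derivation:
Old min = -14
Change: A[1] -14 -> 38
Changed element was the min; new min must be rechecked.
New min = -8; changed? yes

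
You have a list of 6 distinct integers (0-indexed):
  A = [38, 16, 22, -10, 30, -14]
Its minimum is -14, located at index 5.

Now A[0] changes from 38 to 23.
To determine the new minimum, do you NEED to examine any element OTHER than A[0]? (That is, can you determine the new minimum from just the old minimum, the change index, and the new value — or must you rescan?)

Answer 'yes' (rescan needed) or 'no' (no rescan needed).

Old min = -14 at index 5
Change at index 0: 38 -> 23
Index 0 was NOT the min. New min = min(-14, 23). No rescan of other elements needed.
Needs rescan: no

Answer: no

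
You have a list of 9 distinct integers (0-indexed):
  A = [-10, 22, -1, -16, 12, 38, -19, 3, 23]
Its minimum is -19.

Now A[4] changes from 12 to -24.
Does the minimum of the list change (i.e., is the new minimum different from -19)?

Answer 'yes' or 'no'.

Old min = -19
Change: A[4] 12 -> -24
Changed element was NOT the min; min changes only if -24 < -19.
New min = -24; changed? yes

Answer: yes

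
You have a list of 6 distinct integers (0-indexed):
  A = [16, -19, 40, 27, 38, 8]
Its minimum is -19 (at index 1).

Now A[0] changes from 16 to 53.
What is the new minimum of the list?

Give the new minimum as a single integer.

Answer: -19

Derivation:
Old min = -19 (at index 1)
Change: A[0] 16 -> 53
Changed element was NOT the old min.
  New min = min(old_min, new_val) = min(-19, 53) = -19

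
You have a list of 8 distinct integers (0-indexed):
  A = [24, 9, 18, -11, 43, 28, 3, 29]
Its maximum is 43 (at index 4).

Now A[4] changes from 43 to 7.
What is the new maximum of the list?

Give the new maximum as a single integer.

Old max = 43 (at index 4)
Change: A[4] 43 -> 7
Changed element WAS the max -> may need rescan.
  Max of remaining elements: 29
  New max = max(7, 29) = 29

Answer: 29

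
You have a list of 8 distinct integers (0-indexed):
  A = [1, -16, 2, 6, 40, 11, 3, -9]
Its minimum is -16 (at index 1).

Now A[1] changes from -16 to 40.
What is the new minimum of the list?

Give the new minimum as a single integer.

Answer: -9

Derivation:
Old min = -16 (at index 1)
Change: A[1] -16 -> 40
Changed element WAS the min. Need to check: is 40 still <= all others?
  Min of remaining elements: -9
  New min = min(40, -9) = -9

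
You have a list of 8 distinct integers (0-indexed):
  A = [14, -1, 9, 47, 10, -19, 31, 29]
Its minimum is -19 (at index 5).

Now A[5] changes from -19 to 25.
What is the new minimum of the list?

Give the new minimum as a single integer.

Old min = -19 (at index 5)
Change: A[5] -19 -> 25
Changed element WAS the min. Need to check: is 25 still <= all others?
  Min of remaining elements: -1
  New min = min(25, -1) = -1

Answer: -1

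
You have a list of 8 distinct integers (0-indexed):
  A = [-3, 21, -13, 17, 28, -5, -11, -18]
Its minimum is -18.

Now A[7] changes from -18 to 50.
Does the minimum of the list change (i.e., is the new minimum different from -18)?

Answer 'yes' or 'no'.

Answer: yes

Derivation:
Old min = -18
Change: A[7] -18 -> 50
Changed element was the min; new min must be rechecked.
New min = -13; changed? yes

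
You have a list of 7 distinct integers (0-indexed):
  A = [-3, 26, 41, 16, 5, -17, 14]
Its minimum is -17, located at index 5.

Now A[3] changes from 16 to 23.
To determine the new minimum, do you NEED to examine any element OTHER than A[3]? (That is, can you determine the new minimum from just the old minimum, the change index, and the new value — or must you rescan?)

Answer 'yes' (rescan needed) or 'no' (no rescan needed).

Old min = -17 at index 5
Change at index 3: 16 -> 23
Index 3 was NOT the min. New min = min(-17, 23). No rescan of other elements needed.
Needs rescan: no

Answer: no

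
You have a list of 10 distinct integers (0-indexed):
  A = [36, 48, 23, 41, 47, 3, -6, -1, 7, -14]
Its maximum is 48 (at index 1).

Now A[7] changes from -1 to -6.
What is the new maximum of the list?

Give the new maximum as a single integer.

Old max = 48 (at index 1)
Change: A[7] -1 -> -6
Changed element was NOT the old max.
  New max = max(old_max, new_val) = max(48, -6) = 48

Answer: 48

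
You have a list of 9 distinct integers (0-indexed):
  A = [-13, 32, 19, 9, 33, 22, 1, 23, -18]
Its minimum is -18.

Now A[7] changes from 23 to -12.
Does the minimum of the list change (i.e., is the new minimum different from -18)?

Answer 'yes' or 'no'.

Answer: no

Derivation:
Old min = -18
Change: A[7] 23 -> -12
Changed element was NOT the min; min changes only if -12 < -18.
New min = -18; changed? no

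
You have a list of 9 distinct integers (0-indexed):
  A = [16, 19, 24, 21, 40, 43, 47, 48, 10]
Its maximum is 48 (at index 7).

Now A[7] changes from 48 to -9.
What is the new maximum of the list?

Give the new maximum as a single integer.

Old max = 48 (at index 7)
Change: A[7] 48 -> -9
Changed element WAS the max -> may need rescan.
  Max of remaining elements: 47
  New max = max(-9, 47) = 47

Answer: 47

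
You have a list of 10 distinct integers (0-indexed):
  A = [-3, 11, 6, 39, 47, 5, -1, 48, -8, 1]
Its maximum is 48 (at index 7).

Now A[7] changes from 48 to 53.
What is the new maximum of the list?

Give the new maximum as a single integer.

Old max = 48 (at index 7)
Change: A[7] 48 -> 53
Changed element WAS the max -> may need rescan.
  Max of remaining elements: 47
  New max = max(53, 47) = 53

Answer: 53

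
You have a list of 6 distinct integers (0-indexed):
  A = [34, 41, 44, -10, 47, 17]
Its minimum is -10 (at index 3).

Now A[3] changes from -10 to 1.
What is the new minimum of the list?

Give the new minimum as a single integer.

Answer: 1

Derivation:
Old min = -10 (at index 3)
Change: A[3] -10 -> 1
Changed element WAS the min. Need to check: is 1 still <= all others?
  Min of remaining elements: 17
  New min = min(1, 17) = 1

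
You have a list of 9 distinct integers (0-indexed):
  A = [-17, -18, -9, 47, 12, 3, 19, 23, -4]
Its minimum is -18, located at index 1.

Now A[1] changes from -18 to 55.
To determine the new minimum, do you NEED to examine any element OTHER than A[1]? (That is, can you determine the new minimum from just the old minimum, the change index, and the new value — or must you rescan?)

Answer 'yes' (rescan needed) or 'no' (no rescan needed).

Answer: yes

Derivation:
Old min = -18 at index 1
Change at index 1: -18 -> 55
Index 1 WAS the min and new value 55 > old min -18. Must rescan other elements to find the new min.
Needs rescan: yes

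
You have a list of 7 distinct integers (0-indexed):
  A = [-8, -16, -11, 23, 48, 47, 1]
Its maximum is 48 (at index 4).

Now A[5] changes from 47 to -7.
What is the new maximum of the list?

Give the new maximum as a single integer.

Old max = 48 (at index 4)
Change: A[5] 47 -> -7
Changed element was NOT the old max.
  New max = max(old_max, new_val) = max(48, -7) = 48

Answer: 48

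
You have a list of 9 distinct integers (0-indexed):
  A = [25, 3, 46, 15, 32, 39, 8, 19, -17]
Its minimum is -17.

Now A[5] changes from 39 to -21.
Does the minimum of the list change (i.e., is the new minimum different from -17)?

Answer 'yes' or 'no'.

Answer: yes

Derivation:
Old min = -17
Change: A[5] 39 -> -21
Changed element was NOT the min; min changes only if -21 < -17.
New min = -21; changed? yes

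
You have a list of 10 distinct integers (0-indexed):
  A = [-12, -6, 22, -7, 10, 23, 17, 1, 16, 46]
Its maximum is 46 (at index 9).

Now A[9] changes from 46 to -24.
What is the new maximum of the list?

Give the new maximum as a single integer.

Answer: 23

Derivation:
Old max = 46 (at index 9)
Change: A[9] 46 -> -24
Changed element WAS the max -> may need rescan.
  Max of remaining elements: 23
  New max = max(-24, 23) = 23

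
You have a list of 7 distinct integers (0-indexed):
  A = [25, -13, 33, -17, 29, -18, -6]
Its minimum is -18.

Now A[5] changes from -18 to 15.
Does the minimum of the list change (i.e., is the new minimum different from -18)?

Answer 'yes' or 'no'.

Old min = -18
Change: A[5] -18 -> 15
Changed element was the min; new min must be rechecked.
New min = -17; changed? yes

Answer: yes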